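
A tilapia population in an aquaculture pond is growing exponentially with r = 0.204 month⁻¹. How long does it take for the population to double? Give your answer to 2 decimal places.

Doubling time t_d = ln(2)/r = 0.6931/0.204 = 3.3978.

3.40 months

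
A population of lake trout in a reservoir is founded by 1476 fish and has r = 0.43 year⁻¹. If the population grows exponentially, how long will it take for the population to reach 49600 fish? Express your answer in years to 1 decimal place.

8.2 years

Set N₀·e^(rt) = 49600: e^(0.43·t) = 49600/1476 = 33.604.
0.43·t = ln(33.604) = 3.5147, so t = 3.5147/0.43 = 8.1736.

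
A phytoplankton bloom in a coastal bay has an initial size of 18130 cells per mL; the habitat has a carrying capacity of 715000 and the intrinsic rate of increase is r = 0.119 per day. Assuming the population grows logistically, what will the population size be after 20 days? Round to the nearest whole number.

156888 cells per mL

A = (K − N₀)/N₀ = (715000 − 18130)/18130 = 38.437.
N(t) = K/(1 + A·e^(−rt)) = 715000/(1 + 38.437×e^(−0.119×20)).
e^(−2.38) = 0.092551; denominator = 1 + 38.437×0.092551 = 4.5574.
N = 715000/4.5574 = 156888.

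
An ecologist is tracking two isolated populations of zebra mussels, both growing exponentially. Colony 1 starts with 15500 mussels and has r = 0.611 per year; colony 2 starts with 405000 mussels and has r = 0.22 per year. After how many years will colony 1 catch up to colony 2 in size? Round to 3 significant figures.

8.35 years

Set 15500·e^(0.611t) = 405000·e^(0.22t).
e^((0.611 − 0.22)t) = 405000/15500 → e^(0.391·t) = 26.129.
0.391·t = ln(26.129) = 3.263, so t = 3.263/0.391 = 8.3454.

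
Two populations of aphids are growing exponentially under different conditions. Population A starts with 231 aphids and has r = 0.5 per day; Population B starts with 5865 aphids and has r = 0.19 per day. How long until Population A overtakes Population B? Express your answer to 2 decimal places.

Set 231·e^(0.5t) = 5865·e^(0.19t).
e^((0.5 − 0.19)t) = 5865/231 → e^(0.31·t) = 25.39.
0.31·t = ln(25.39) = 3.2343, so t = 3.2343/0.31 = 10.433.

10.43 days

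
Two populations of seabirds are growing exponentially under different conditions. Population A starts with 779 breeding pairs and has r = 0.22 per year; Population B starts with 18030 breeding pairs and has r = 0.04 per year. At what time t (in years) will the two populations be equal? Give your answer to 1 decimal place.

17.5 years

Set 779·e^(0.22t) = 18030·e^(0.04t).
e^((0.22 − 0.04)t) = 18030/779 → e^(0.18·t) = 23.145.
0.18·t = ln(23.145) = 3.1418, so t = 3.1418/0.18 = 17.454.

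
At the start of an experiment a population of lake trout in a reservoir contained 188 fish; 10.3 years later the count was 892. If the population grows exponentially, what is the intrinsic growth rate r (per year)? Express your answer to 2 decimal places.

0.15 per year

From N(t) = N₀·e^(rt): e^(r·10.3) = 892/188 = 4.7447.
r·10.3 = ln(4.7447) = 1.557, so r = 1.557/10.3 = 0.15117.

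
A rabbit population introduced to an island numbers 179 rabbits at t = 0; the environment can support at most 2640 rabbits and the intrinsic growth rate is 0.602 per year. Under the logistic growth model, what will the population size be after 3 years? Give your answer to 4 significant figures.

810.1 rabbits

A = (K − N₀)/N₀ = (2640 − 179)/179 = 13.749.
N(t) = K/(1 + A·e^(−rt)) = 2640/(1 + 13.749×e^(−0.602×3)).
e^(−1.806) = 0.16431; denominator = 1 + 13.749×0.16431 = 3.259.
N = 2640/3.259 = 810.056.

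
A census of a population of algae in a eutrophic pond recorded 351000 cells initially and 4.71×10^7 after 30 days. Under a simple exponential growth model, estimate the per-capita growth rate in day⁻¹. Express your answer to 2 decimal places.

From N(t) = N₀·e^(rt): e^(r·30) = 4.71×10^7/351000 = 134.19.
r·30 = ln(134.19) = 4.8992, so r = 4.8992/30 = 0.16331.

0.16 per day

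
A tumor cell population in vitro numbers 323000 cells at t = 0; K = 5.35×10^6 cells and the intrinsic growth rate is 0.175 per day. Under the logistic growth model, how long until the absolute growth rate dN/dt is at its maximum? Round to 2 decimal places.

15.69 days

Logistic growth is fastest at N = K/2 = 2.675×10^6.
A = (K − N₀)/N₀ = 15.563. Set K/(1 + A·e^(−rt)) = K/2 → A·e^(−rt) = 1.
e^(−0.175t) = 1/15.563 = 0.064253, so t = ln(15.563)/0.175 = 2.7449/0.175 = 15.685.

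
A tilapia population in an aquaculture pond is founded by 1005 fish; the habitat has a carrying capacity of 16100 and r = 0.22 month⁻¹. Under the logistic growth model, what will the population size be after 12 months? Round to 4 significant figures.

7771 fish

A = (K − N₀)/N₀ = (16100 − 1005)/1005 = 15.02.
N(t) = K/(1 + A·e^(−rt)) = 16100/(1 + 15.02×e^(−0.22×12)).
e^(−2.64) = 0.071361; denominator = 1 + 15.02×0.071361 = 2.0718.
N = 16100/2.0718 = 7770.87.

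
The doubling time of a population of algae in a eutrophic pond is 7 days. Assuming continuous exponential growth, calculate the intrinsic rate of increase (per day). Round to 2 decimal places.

0.10 per day

r = ln(2)/t_d = 0.6931/7 = 0.099021.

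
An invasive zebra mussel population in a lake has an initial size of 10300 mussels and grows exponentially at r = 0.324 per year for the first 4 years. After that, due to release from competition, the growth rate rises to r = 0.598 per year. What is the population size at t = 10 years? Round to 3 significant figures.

Phase 1: N(4) = 10300·e^(0.324×4) = 10300·e^1.296 = 37642.9.
Phase 2 runs for 10 − 4 = 6 years at r = 0.598.
N(10) = 37642.9·e^(0.598×6) = 37642.9·e^3.588 = 1.36123×10^6.

1360000 mussels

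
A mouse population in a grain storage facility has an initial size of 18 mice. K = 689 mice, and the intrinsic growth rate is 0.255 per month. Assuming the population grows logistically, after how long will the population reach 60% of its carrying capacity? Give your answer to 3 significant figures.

15.8 months

A = (K − N₀)/N₀ = (689 − 18)/18 = 37.278.
Solve 689/(1 + 37.278·e^(−0.255t)) = 413.4: 1 + 37.278·e^(−0.255t) = 1.6667, so e^(−0.255t) = 0.0178838.
−0.255·t = ln(0.0178838) = -4.0239, so t = 4.0239/0.255 = 15.78.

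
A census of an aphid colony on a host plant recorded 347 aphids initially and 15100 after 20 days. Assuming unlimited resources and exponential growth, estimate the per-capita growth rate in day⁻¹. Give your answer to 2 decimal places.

From N(t) = N₀·e^(rt): e^(r·20) = 15100/347 = 43.516.
r·20 = ln(43.516) = 3.7731, so r = 3.7731/20 = 0.18866.

0.19 per day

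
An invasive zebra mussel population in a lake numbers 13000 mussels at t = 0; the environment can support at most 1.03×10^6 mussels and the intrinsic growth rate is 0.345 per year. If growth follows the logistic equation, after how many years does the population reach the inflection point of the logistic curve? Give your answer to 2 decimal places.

12.64 years

Logistic growth is fastest at N = K/2 = 515000.
A = (K − N₀)/N₀ = 78.231. Set K/(1 + A·e^(−rt)) = K/2 → A·e^(−rt) = 1.
e^(−0.345t) = 1/78.231 = 0.0127827, so t = ln(78.231)/0.345 = 4.3597/0.345 = 12.637.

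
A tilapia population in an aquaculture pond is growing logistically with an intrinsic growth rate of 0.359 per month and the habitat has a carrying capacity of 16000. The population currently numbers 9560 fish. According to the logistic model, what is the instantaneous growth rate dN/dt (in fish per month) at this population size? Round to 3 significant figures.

1380 fish per month

dN/dt = rN(1 − N/K) = 0.359 × 9560 × (1 − 9560/16000).
1 − 9560/16000 = 0.4025; dN/dt = 0.359 × 9560 × 0.4025 = 1381.4.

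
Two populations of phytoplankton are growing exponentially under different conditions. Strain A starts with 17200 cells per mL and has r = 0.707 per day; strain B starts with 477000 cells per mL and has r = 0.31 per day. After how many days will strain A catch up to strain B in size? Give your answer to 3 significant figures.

Set 17200·e^(0.707t) = 477000·e^(0.31t).
e^((0.707 − 0.31)t) = 477000/17200 → e^(0.397·t) = 27.733.
0.397·t = ln(27.733) = 3.3226, so t = 3.3226/0.397 = 8.3693.

8.37 days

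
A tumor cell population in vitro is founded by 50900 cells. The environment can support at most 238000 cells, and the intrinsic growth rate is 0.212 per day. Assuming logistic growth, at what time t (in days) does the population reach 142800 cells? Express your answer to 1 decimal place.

8.1 days

A = (K − N₀)/N₀ = (238000 − 50900)/50900 = 3.6758.
Solve 238000/(1 + 3.6758·e^(−0.212t)) = 142800: 1 + 3.6758·e^(−0.212t) = 1.6667, so e^(−0.212t) = 0.181365.
−0.212·t = ln(0.181365) = -1.7072, so t = 1.7072/0.212 = 8.053.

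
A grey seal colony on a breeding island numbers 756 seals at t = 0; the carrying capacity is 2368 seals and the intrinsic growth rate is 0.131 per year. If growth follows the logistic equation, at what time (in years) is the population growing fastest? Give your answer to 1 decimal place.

5.8 years

Logistic growth is fastest at N = K/2 = 1184.
A = (K − N₀)/N₀ = 2.1323. Set K/(1 + A·e^(−rt)) = K/2 → A·e^(−rt) = 1.
e^(−0.131t) = 1/2.1323 = 0.468983, so t = ln(2.1323)/0.131 = 0.75719/0.131 = 5.7801.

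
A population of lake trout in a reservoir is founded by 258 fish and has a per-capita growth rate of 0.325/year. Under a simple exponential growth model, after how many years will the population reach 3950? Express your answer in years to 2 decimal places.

8.40 years

Set N₀·e^(rt) = 3950: e^(0.325·t) = 3950/258 = 15.31.
0.325·t = ln(15.31) = 2.7285, so t = 2.7285/0.325 = 8.3954.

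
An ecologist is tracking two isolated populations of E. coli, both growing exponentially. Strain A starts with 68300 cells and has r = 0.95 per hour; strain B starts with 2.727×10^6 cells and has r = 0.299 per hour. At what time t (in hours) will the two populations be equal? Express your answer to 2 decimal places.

Set 68300·e^(0.95t) = 2.727×10^6·e^(0.299t).
e^((0.95 − 0.299)t) = 2.727×10^6/68300 → e^(0.651·t) = 39.927.
0.651·t = ln(39.927) = 3.687, so t = 3.687/0.651 = 5.6637.

5.66 hours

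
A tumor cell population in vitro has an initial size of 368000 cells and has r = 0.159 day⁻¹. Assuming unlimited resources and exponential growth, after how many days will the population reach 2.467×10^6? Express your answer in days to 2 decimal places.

Set N₀·e^(rt) = 2.467×10^6: e^(0.159·t) = 2.467×10^6/368000 = 6.7038.
0.159·t = ln(6.7038) = 1.9027, so t = 1.9027/0.159 = 11.967.

11.97 days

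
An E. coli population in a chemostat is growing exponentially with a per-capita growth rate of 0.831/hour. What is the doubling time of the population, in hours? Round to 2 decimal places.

Doubling time t_d = ln(2)/r = 0.6931/0.831 = 0.83411.

0.83 hours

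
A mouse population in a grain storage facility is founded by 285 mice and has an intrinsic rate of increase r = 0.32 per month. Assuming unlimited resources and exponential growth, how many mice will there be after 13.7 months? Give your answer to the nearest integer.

22845 mice

N(t) = N₀·e^(rt) = 285 × e^(0.32×13.7) = 285 × e^4.384.
e^4.384 ≈ 80.158, so N ≈ 285 × 80.158 = 22845.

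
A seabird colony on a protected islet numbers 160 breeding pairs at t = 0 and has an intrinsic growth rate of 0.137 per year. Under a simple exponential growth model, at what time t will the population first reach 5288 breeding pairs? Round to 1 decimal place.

25.5 years

Set N₀·e^(rt) = 5288: e^(0.137·t) = 5288/160 = 33.05.
0.137·t = ln(33.05) = 3.498, so t = 3.498/0.137 = 25.533.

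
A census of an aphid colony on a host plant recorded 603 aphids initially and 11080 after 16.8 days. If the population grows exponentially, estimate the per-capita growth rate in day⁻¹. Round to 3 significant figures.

0.173 per day

From N(t) = N₀·e^(rt): e^(r·16.8) = 11080/603 = 18.375.
r·16.8 = ln(18.375) = 2.911, so r = 2.911/16.8 = 0.17327.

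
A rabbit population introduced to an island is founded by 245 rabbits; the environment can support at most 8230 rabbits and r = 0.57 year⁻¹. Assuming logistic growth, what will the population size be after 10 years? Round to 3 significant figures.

7420 rabbits

A = (K − N₀)/N₀ = (8230 − 245)/245 = 32.592.
N(t) = K/(1 + A·e^(−rt)) = 8230/(1 + 32.592×e^(−0.57×10)).
e^(−5.7) = 0.003346; denominator = 1 + 32.592×0.003346 = 1.1091.
N = 8230/1.1091 = 7420.76.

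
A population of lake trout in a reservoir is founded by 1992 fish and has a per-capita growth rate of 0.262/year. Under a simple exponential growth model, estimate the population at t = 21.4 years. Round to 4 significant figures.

542400 fish

N(t) = N₀·e^(rt) = 1992 × e^(0.262×21.4) = 1992 × e^5.607.
e^5.607 ≈ 272.27, so N ≈ 1992 × 272.27 = 542365.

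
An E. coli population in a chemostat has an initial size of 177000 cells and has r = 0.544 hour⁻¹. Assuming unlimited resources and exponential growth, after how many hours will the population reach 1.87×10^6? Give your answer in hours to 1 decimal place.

Set N₀·e^(rt) = 1.87×10^6: e^(0.544·t) = 1.87×10^6/177000 = 10.565.
0.544·t = ln(10.565) = 2.3575, so t = 2.3575/0.544 = 4.3337.

4.3 hours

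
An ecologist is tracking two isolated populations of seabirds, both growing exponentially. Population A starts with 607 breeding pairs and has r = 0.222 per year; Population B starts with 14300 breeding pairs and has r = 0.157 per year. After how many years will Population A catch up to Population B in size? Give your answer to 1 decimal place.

Set 607·e^(0.222t) = 14300·e^(0.157t).
e^((0.222 − 0.157)t) = 14300/607 → e^(0.065·t) = 23.558.
0.065·t = ln(23.558) = 3.1595, so t = 3.1595/0.065 = 48.607.

48.6 years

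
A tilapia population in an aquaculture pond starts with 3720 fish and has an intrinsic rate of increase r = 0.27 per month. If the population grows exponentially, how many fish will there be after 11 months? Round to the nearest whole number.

72510 fish

N(t) = N₀·e^(rt) = 3720 × e^(0.27×11) = 3720 × e^2.97.
e^2.97 ≈ 19.492, so N ≈ 3720 × 19.492 = 72509.9.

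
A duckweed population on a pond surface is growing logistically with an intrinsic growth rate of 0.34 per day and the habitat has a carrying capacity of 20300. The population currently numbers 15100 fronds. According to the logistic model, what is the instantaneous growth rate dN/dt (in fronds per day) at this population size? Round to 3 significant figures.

1320 fronds per day

dN/dt = rN(1 − N/K) = 0.34 × 15100 × (1 − 15100/20300).
1 − 15100/20300 = 0.25616; dN/dt = 0.34 × 15100 × 0.25616 = 1315.1.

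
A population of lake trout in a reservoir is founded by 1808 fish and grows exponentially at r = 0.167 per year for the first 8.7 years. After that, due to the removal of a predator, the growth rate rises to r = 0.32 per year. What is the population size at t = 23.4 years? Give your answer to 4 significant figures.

853300 fish

Phase 1: N(8.7) = 1808·e^(0.167×8.7) = 1808·e^1.453 = 7730.1.
Phase 2 runs for 23.4 − 8.7 = 14.7 years at r = 0.32.
N(23.4) = 7730.1·e^(0.32×14.7) = 7730.1·e^4.704 = 853309.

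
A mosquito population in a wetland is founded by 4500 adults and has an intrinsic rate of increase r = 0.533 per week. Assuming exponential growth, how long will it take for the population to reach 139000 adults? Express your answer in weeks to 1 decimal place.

6.4 weeks

Set N₀·e^(rt) = 139000: e^(0.533·t) = 139000/4500 = 30.889.
0.533·t = ln(30.889) = 3.4304, so t = 3.4304/0.533 = 6.436.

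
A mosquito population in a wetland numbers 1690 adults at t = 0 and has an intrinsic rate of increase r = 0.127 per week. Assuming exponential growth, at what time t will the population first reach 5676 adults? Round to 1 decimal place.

Set N₀·e^(rt) = 5676: e^(0.127·t) = 5676/1690 = 3.3586.
0.127·t = ln(3.3586) = 1.2115, so t = 1.2115/0.127 = 9.5395.

9.5 weeks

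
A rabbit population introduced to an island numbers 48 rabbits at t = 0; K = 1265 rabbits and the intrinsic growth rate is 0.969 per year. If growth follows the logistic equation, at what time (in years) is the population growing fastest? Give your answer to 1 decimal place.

Logistic growth is fastest at N = K/2 = 632.5.
A = (K − N₀)/N₀ = 25.354. Set K/(1 + A·e^(−rt)) = K/2 → A·e^(−rt) = 1.
e^(−0.969t) = 1/25.354 = 0.0394412, so t = ln(25.354)/0.969 = 3.2329/0.969 = 3.3364.

3.3 years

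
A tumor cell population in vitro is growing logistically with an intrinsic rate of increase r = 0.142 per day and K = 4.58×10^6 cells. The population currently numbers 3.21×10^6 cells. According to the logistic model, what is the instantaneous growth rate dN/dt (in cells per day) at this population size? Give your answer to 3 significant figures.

136000 cells per day

dN/dt = rN(1 − N/K) = 0.142 × 3.21×10^6 × (1 − 3.21×10^6/4.58×10^6).
1 − 3.21×10^6/4.58×10^6 = 0.29913; dN/dt = 0.142 × 3.21×10^6 × 0.29913 = 1.36348×10^5.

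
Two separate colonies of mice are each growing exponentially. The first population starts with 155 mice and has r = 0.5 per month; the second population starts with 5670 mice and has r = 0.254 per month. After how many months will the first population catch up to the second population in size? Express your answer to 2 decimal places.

Set 155·e^(0.5t) = 5670·e^(0.254t).
e^((0.5 − 0.254)t) = 5670/155 → e^(0.246·t) = 36.581.
0.246·t = ln(36.581) = 3.5995, so t = 3.5995/0.246 = 14.632.

14.63 months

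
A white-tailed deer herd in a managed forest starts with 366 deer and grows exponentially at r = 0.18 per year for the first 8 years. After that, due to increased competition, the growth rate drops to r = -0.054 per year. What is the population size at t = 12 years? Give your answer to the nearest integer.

Phase 1: N(8) = 366·e^(0.18×8) = 366·e^1.44 = 1544.77.
Phase 2 runs for 12 − 8 = 4 years at r = -0.054.
N(12) = 1544.77·e^(-0.054×4) = 1544.77·e^-0.216 = 1244.68.

1245 deer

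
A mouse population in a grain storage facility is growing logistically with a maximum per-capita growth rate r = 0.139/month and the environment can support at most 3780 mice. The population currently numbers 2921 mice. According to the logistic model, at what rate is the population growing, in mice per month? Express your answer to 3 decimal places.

dN/dt = rN(1 − N/K) = 0.139 × 2921 × (1 − 2921/3780).
1 − 2921/3780 = 0.22725; dN/dt = 0.139 × 2921 × 0.22725 = 92.267.

92.267 mice per month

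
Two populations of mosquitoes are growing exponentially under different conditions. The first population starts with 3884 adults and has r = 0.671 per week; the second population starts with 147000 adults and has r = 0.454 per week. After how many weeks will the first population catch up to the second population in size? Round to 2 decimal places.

16.74 weeks

Set 3884·e^(0.671t) = 147000·e^(0.454t).
e^((0.671 − 0.454)t) = 147000/3884 → e^(0.217·t) = 37.848.
0.217·t = ln(37.848) = 3.6336, so t = 3.6336/0.217 = 16.745.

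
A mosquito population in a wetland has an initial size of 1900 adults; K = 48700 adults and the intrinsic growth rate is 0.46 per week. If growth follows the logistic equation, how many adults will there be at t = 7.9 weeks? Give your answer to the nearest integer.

29506 adults

A = (K − N₀)/N₀ = (48700 − 1900)/1900 = 24.632.
N(t) = K/(1 + A·e^(−rt)) = 48700/(1 + 24.632×e^(−0.46×7.9)).
e^(−3.634) = 0.02641; denominator = 1 + 24.632×0.02641 = 1.6505.
N = 48700/1.6505 = 29505.7.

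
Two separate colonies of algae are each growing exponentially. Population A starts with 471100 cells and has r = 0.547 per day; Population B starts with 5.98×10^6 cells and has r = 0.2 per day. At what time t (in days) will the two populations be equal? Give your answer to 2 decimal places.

7.32 days

Set 471100·e^(0.547t) = 5.98×10^6·e^(0.2t).
e^((0.547 − 0.2)t) = 5.98×10^6/471100 → e^(0.347·t) = 12.694.
0.347·t = ln(12.694) = 2.5411, so t = 2.5411/0.347 = 7.3231.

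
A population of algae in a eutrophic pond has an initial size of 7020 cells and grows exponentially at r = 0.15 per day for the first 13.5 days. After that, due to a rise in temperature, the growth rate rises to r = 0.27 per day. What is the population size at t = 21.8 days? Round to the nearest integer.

500078 cells

Phase 1: N(13.5) = 7020·e^(0.15×13.5) = 7020·e^2.025 = 53184.3.
Phase 2 runs for 21.8 − 13.5 = 8.3 days at r = 0.27.
N(21.8) = 53184.3·e^(0.27×8.3) = 53184.3·e^2.241 = 500078.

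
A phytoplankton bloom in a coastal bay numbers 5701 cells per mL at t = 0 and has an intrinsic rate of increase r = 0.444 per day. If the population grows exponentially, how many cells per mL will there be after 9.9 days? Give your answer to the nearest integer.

462313 cells per mL

N(t) = N₀·e^(rt) = 5701 × e^(0.444×9.9) = 5701 × e^4.396.
e^4.396 ≈ 81.093, so N ≈ 5701 × 81.093 = 462313.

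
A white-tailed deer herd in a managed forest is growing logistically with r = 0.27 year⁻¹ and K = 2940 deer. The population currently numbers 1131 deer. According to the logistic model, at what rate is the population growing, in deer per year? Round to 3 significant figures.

dN/dt = rN(1 − N/K) = 0.27 × 1131 × (1 − 1131/2940).
1 − 1131/2940 = 0.61531; dN/dt = 0.27 × 1131 × 0.61531 = 187.9.

188 deer per year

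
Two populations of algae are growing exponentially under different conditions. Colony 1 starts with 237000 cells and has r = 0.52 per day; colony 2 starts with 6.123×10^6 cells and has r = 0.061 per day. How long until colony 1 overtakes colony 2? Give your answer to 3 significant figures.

7.08 days

Set 237000·e^(0.52t) = 6.123×10^6·e^(0.061t).
e^((0.52 − 0.061)t) = 6.123×10^6/237000 → e^(0.459·t) = 25.835.
0.459·t = ln(25.835) = 3.2517, so t = 3.2517/0.459 = 7.0844.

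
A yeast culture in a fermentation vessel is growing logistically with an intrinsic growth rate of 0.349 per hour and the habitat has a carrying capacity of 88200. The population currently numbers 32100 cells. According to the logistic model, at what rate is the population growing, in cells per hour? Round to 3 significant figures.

dN/dt = rN(1 − N/K) = 0.349 × 32100 × (1 − 32100/88200).
1 − 32100/88200 = 0.63605; dN/dt = 0.349 × 32100 × 0.63605 = 7125.7.

7130 cells per hour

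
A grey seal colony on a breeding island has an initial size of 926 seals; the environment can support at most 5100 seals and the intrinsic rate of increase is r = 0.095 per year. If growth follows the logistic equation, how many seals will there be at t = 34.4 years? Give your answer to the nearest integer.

A = (K − N₀)/N₀ = (5100 − 926)/926 = 4.5076.
N(t) = K/(1 + A·e^(−rt)) = 5100/(1 + 4.5076×e^(−0.095×34.4)).
e^(−3.268) = 0.038083; denominator = 1 + 4.5076×0.038083 = 1.1717.
N = 5100/1.1717 = 4352.8.

4353 seals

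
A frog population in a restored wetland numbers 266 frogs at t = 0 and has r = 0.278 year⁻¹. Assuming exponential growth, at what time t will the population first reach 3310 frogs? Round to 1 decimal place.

Set N₀·e^(rt) = 3310: e^(0.278·t) = 3310/266 = 12.444.
0.278·t = ln(12.444) = 2.5212, so t = 2.5212/0.278 = 9.0691.

9.1 years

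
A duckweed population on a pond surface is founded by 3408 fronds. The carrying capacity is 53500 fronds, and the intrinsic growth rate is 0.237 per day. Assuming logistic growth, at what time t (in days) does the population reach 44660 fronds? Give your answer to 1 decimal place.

A = (K − N₀)/N₀ = (53500 − 3408)/3408 = 14.698.
Solve 53500/(1 + 14.698·e^(−0.237t)) = 44660: 1 + 14.698·e^(−0.237t) = 1.1979, so e^(−0.237t) = 0.0134668.
−0.237·t = ln(0.0134668) = -4.3075, so t = 4.3075/0.237 = 18.175.

18.2 days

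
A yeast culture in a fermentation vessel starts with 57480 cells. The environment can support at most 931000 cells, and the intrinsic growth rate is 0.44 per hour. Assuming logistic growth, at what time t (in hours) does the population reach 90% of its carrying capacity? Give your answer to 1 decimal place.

11.2 hours

A = (K − N₀)/N₀ = (931000 − 57480)/57480 = 15.197.
Solve 931000/(1 + 15.197·e^(−0.44t)) = 837900: 1 + 15.197·e^(−0.44t) = 1.1111, so e^(−0.44t) = 0.00731141.
−0.44·t = ln(0.00731141) = -4.9183, so t = 4.9183/0.44 = 11.178.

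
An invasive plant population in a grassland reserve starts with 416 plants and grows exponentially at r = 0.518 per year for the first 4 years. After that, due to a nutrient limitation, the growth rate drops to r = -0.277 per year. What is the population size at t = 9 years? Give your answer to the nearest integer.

827 plants

Phase 1: N(4) = 416·e^(0.518×4) = 416·e^2.072 = 3303.33.
Phase 2 runs for 9 − 4 = 5 years at r = -0.277.
N(9) = 3303.33·e^(-0.277×5) = 3303.33·e^-1.385 = 826.901.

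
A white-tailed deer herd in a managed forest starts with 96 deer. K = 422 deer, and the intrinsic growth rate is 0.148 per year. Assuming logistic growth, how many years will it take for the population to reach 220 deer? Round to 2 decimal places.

8.84 years

A = (K − N₀)/N₀ = (422 − 96)/96 = 3.3958.
Solve 422/(1 + 3.3958·e^(−0.148t)) = 220: 1 + 3.3958·e^(−0.148t) = 1.9182, so e^(−0.148t) = 0.270385.
−0.148·t = ln(0.270385) = -1.3079, so t = 1.3079/0.148 = 8.8372.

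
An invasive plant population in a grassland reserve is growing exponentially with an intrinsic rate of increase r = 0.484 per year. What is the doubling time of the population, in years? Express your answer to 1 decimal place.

Doubling time t_d = ln(2)/r = 0.6931/0.484 = 1.4321.

1.4 years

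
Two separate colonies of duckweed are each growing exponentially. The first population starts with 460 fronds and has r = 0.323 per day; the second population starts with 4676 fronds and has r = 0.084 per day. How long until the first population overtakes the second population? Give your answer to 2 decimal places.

Set 460·e^(0.323t) = 4676·e^(0.084t).
e^((0.323 − 0.084)t) = 4676/460 → e^(0.239·t) = 10.165.
0.239·t = ln(10.165) = 2.319, so t = 2.319/0.239 = 9.7028.

9.70 days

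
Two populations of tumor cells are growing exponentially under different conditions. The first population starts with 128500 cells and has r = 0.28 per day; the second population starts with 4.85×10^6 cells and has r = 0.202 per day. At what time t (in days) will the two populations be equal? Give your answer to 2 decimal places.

Set 128500·e^(0.28t) = 4.85×10^6·e^(0.202t).
e^((0.28 − 0.202)t) = 4.85×10^6/128500 → e^(0.078·t) = 37.743.
0.078·t = ln(37.743) = 3.6308, so t = 3.6308/0.078 = 46.549.

46.55 days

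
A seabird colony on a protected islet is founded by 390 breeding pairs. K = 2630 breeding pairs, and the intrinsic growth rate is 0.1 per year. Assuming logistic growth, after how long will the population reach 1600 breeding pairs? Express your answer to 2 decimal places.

21.89 years

A = (K − N₀)/N₀ = (2630 − 390)/390 = 5.7436.
Solve 2630/(1 + 5.7436·e^(−0.1t)) = 1600: 1 + 5.7436·e^(−0.1t) = 1.6438, so e^(−0.1t) = 0.112081.
−0.1·t = ln(0.112081) = -2.1885, so t = 2.1885/0.1 = 21.885.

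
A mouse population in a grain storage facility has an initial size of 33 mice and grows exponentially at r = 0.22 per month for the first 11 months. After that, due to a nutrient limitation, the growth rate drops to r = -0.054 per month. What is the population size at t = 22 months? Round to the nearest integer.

Phase 1: N(11) = 33·e^(0.22×11) = 33·e^2.42 = 371.113.
Phase 2 runs for 22 − 11 = 11 months at r = -0.054.
N(22) = 371.113·e^(-0.054×11) = 371.113·e^-0.594 = 204.897.

205 mice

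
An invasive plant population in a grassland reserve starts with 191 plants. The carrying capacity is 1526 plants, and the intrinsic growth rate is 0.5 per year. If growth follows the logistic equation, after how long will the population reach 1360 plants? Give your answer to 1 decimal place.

8.1 years

A = (K − N₀)/N₀ = (1526 − 191)/191 = 6.9895.
Solve 1526/(1 + 6.9895·e^(−0.5t)) = 1360: 1 + 6.9895·e^(−0.5t) = 1.1221, so e^(−0.5t) = 0.0174631.
−0.5·t = ln(0.0174631) = -4.0477, so t = 4.0477/0.5 = 8.0953.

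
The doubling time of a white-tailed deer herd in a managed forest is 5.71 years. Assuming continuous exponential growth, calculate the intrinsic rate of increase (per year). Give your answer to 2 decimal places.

r = ln(2)/t_d = 0.6931/5.71 = 0.12139.

0.12 per year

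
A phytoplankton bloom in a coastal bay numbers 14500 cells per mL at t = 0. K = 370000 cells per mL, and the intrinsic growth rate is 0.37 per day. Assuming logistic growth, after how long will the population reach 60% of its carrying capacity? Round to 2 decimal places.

A = (K − N₀)/N₀ = (370000 − 14500)/14500 = 24.517.
Solve 370000/(1 + 24.517·e^(−0.37t)) = 222000: 1 + 24.517·e^(−0.37t) = 1.6667, so e^(−0.37t) = 0.0271917.
−0.37·t = ln(0.0271917) = -3.6048, so t = 3.6048/0.37 = 9.7428.

9.74 days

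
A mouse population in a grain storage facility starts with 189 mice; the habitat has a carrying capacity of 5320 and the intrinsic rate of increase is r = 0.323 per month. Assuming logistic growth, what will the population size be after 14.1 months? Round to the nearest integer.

4138 mice

A = (K − N₀)/N₀ = (5320 − 189)/189 = 27.148.
N(t) = K/(1 + A·e^(−rt)) = 5320/(1 + 27.148×e^(−0.323×14.1)).
e^(−4.554) = 0.010522; denominator = 1 + 27.148×0.010522 = 1.2856.
N = 5320/1.2856 = 4137.99.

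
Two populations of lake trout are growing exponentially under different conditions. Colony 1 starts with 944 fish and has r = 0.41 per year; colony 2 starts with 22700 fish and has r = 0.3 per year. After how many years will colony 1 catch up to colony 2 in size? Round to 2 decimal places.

Set 944·e^(0.41t) = 22700·e^(0.3t).
e^((0.41 − 0.3)t) = 22700/944 → e^(0.11·t) = 24.047.
0.11·t = ln(24.047) = 3.18, so t = 3.18/0.11 = 28.909.

28.91 years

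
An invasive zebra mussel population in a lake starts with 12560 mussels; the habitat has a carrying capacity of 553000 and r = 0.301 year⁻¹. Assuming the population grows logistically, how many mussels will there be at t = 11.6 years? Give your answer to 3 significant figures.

A = (K − N₀)/N₀ = (553000 − 12560)/12560 = 43.029.
N(t) = K/(1 + A·e^(−rt)) = 553000/(1 + 43.029×e^(−0.301×11.6)).
e^(−3.492) = 0.030452; denominator = 1 + 43.029×0.030452 = 2.3103.
N = 553000/2.3103 = 239361.

239000 mussels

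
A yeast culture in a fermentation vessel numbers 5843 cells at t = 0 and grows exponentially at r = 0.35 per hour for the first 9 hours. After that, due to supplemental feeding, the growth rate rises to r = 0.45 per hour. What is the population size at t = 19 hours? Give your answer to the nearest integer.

Phase 1: N(9) = 5843·e^(0.35×9) = 5843·e^3.15 = 136353.
Phase 2 runs for 19 − 9 = 10 hours at r = 0.45.
N(19) = 136353·e^(0.45×10) = 136353·e^4.5 = 1.227407×10^7.

12274072 cells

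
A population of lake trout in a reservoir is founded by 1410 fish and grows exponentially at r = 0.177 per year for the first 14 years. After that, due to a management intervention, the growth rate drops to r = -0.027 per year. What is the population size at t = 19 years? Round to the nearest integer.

Phase 1: N(14) = 1410·e^(0.177×14) = 1410·e^2.478 = 16803.5.
Phase 2 runs for 19 − 14 = 5 years at r = -0.027.
N(19) = 16803.5·e^(-0.027×5) = 16803.5·e^-0.135 = 14681.5.

14682 fish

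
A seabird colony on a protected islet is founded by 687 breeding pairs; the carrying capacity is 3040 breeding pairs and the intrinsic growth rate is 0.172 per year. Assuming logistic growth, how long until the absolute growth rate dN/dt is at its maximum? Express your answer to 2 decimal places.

Logistic growth is fastest at N = K/2 = 1520.
A = (K − N₀)/N₀ = 3.425. Set K/(1 + A·e^(−rt)) = K/2 → A·e^(−rt) = 1.
e^(−0.172t) = 1/3.425 = 0.291968, so t = ln(3.425)/0.172 = 1.2311/0.172 = 7.1576.

7.16 years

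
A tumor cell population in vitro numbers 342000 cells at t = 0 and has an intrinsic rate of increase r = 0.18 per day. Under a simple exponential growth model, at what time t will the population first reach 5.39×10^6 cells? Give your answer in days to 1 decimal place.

Set N₀·e^(rt) = 5.39×10^6: e^(0.18·t) = 5.39×10^6/342000 = 15.76.
0.18·t = ln(15.76) = 2.7575, so t = 2.7575/0.18 = 15.319.

15.3 days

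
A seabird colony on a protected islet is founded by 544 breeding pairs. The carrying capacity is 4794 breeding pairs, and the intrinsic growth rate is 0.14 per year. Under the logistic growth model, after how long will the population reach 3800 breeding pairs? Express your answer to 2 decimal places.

24.26 years

A = (K − N₀)/N₀ = (4794 − 544)/544 = 7.8125.
Solve 4794/(1 + 7.8125·e^(−0.14t)) = 3800: 1 + 7.8125·e^(−0.14t) = 1.2616, so e^(−0.14t) = 0.0334821.
−0.14·t = ln(0.0334821) = -3.3967, so t = 3.3967/0.14 = 24.262.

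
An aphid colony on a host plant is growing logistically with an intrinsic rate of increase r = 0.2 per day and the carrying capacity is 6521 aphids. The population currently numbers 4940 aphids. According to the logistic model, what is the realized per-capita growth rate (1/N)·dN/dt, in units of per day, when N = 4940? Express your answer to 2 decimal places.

(1/N)·dN/dt = r(1 − N/K) = 0.2 × (1 − 4940/6521).
= 0.2 × 0.24245 = 0.048489.

0.05 per day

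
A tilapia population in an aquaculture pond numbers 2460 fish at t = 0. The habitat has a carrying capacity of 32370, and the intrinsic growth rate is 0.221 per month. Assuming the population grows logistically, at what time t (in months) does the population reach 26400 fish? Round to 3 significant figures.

A = (K − N₀)/N₀ = (32370 − 2460)/2460 = 12.159.
Solve 32370/(1 + 12.159·e^(−0.221t)) = 26400: 1 + 12.159·e^(−0.221t) = 1.2261, so e^(−0.221t) = 0.018599.
−0.221·t = ln(0.018599) = -3.9846, so t = 3.9846/0.221 = 18.03.

18.0 months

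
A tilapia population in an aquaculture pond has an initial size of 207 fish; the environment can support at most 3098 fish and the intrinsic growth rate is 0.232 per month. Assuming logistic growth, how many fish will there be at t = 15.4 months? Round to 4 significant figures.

A = (K − N₀)/N₀ = (3098 − 207)/207 = 13.966.
N(t) = K/(1 + A·e^(−rt)) = 3098/(1 + 13.966×e^(−0.232×15.4)).
e^(−3.573) = 0.028077; denominator = 1 + 13.966×0.028077 = 1.3921.
N = 3098/1.3921 = 2225.37.

2225 fish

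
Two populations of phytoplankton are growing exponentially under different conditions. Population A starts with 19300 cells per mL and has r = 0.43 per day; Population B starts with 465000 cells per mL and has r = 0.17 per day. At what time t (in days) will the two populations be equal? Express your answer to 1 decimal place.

Set 19300·e^(0.43t) = 465000·e^(0.17t).
e^((0.43 − 0.17)t) = 465000/19300 → e^(0.26·t) = 24.093.
0.26·t = ln(24.093) = 3.1819, so t = 3.1819/0.26 = 12.238.

12.2 days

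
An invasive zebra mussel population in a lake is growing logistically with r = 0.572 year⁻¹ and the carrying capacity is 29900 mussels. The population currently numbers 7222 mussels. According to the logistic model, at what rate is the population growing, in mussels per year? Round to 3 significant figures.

3130 mussels per year

dN/dt = rN(1 − N/K) = 0.572 × 7222 × (1 − 7222/29900).
1 − 7222/29900 = 0.75846; dN/dt = 0.572 × 7222 × 0.75846 = 3133.2.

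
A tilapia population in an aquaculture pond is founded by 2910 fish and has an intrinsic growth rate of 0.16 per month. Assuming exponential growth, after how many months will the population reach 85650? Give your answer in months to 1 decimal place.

21.1 months

Set N₀·e^(rt) = 85650: e^(0.16·t) = 85650/2910 = 29.433.
0.16·t = ln(29.433) = 3.3821, so t = 3.3821/0.16 = 21.138.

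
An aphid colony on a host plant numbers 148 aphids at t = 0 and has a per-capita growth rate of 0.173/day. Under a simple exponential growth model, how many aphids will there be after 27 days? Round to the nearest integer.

N(t) = N₀·e^(rt) = 148 × e^(0.173×27) = 148 × e^4.671.
e^4.671 ≈ 106.8, so N ≈ 148 × 106.8 = 15807.1.

15807 aphids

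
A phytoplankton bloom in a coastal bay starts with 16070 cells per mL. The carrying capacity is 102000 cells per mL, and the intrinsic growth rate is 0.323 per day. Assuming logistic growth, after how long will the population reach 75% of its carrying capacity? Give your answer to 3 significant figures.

A = (K − N₀)/N₀ = (102000 − 16070)/16070 = 5.3472.
Solve 102000/(1 + 5.3472·e^(−0.323t)) = 76500: 1 + 5.3472·e^(−0.323t) = 1.3333, so e^(−0.323t) = 0.0623376.
−0.323·t = ln(0.0623376) = -2.7752, so t = 2.7752/0.323 = 8.5919.

8.59 days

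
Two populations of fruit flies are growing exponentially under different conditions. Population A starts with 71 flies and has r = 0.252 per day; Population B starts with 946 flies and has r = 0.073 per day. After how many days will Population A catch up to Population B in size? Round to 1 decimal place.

14.5 days

Set 71·e^(0.252t) = 946·e^(0.073t).
e^((0.252 − 0.073)t) = 946/71 → e^(0.179·t) = 13.324.
0.179·t = ln(13.324) = 2.5896, so t = 2.5896/0.179 = 14.467.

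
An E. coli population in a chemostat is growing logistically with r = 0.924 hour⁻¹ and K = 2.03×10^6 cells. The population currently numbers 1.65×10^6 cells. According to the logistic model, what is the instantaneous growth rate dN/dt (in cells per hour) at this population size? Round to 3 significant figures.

dN/dt = rN(1 − N/K) = 0.924 × 1.65×10^6 × (1 − 1.65×10^6/2.03×10^6).
1 − 1.65×10^6/2.03×10^6 = 0.18719; dN/dt = 0.924 × 1.65×10^6 × 0.18719 = 2.85393×10^5.

285000 cells per hour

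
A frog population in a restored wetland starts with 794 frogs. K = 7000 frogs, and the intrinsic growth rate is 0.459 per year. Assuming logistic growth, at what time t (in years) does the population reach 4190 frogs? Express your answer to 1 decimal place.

A = (K − N₀)/N₀ = (7000 − 794)/794 = 7.8161.
Solve 7000/(1 + 7.8161·e^(−0.459t)) = 4190: 1 + 7.8161·e^(−0.459t) = 1.6706, so e^(−0.459t) = 0.0858027.
−0.459·t = ln(0.0858027) = -2.4557, so t = 2.4557/0.459 = 5.3501.

5.4 years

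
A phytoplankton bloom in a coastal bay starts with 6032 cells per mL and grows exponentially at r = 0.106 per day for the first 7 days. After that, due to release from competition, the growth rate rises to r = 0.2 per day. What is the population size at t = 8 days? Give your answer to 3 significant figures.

Phase 1: N(7) = 6032·e^(0.106×7) = 6032·e^0.742 = 12668.
Phase 2 runs for 8 − 7 = 1 days at r = 0.2.
N(8) = 12668·e^(0.2×1) = 12668·e^0.2 = 15472.7.

15500 cells per mL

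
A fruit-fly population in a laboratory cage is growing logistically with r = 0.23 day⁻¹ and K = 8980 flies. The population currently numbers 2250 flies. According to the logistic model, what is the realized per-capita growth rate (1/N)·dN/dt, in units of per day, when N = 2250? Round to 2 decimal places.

0.17 per day

(1/N)·dN/dt = r(1 − N/K) = 0.23 × (1 − 2250/8980).
= 0.23 × 0.74944 = 0.17237.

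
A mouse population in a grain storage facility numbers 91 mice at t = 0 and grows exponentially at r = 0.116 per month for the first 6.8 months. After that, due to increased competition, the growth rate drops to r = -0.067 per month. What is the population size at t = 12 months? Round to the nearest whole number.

141 mice

Phase 1: N(6.8) = 91·e^(0.116×6.8) = 91·e^0.7888 = 200.269.
Phase 2 runs for 12 − 6.8 = 5.2 months at r = -0.067.
N(12) = 200.269·e^(-0.067×5.2) = 200.269·e^-0.3484 = 141.353.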